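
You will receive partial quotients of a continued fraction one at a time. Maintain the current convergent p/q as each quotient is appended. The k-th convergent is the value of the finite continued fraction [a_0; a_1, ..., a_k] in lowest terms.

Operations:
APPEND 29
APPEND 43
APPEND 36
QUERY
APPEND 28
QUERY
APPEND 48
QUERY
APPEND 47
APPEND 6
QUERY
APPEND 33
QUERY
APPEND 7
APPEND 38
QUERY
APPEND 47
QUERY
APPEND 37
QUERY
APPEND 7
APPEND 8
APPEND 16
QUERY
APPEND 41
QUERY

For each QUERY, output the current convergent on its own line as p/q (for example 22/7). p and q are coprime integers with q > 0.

APPEND 29: p_0 = 29·1 + 0 = 29, q_0 = 29·0 + 1 = 1 → 29/1
APPEND 43: p_1 = 43·29 + 1 = 1248, q_1 = 43·1 + 0 = 43 → 1248/43
APPEND 36: p_2 = 36·1248 + 29 = 44957, q_2 = 36·43 + 1 = 1549 → 44957/1549
APPEND 28: p_3 = 28·44957 + 1248 = 1260044, q_3 = 28·1549 + 43 = 43415 → 1260044/43415
APPEND 48: p_4 = 48·1260044 + 44957 = 60527069, q_4 = 48·43415 + 1549 = 2085469 → 60527069/2085469
APPEND 47: p_5 = 47·60527069 + 1260044 = 2846032287, q_5 = 47·2085469 + 43415 = 98060458 → 2846032287/98060458
APPEND 6: p_6 = 6·2846032287 + 60527069 = 17136720791, q_6 = 6·98060458 + 2085469 = 590448217 → 17136720791/590448217
APPEND 33: p_7 = 33·17136720791 + 2846032287 = 568357818390, q_7 = 33·590448217 + 98060458 = 19582851619 → 568357818390/19582851619
APPEND 7: p_8 = 7·568357818390 + 17136720791 = 3995641449521, q_8 = 7·19582851619 + 590448217 = 137670409550 → 3995641449521/137670409550
APPEND 38: p_9 = 38·3995641449521 + 568357818390 = 152402732900188, q_9 = 38·137670409550 + 19582851619 = 5251058414519 → 152402732900188/5251058414519
APPEND 47: p_10 = 47·152402732900188 + 3995641449521 = 7166924087758357, q_10 = 47·5251058414519 + 137670409550 = 246937415891943 → 7166924087758357/246937415891943
APPEND 37: p_11 = 37·7166924087758357 + 152402732900188 = 265328593979959397, q_11 = 37·246937415891943 + 5251058414519 = 9141935446416410 → 265328593979959397/9141935446416410
APPEND 7: p_12 = 7·265328593979959397 + 7166924087758357 = 1864467081947474136, q_12 = 7·9141935446416410 + 246937415891943 = 64240485540806813 → 1864467081947474136/64240485540806813
APPEND 8: p_13 = 8·1864467081947474136 + 265328593979959397 = 15181065249559752485, q_13 = 8·64240485540806813 + 9141935446416410 = 523065819772870914 → 15181065249559752485/523065819772870914
APPEND 16: p_14 = 16·15181065249559752485 + 1864467081947474136 = 244761511074903513896, q_14 = 16·523065819772870914 + 64240485540806813 = 8433293601906741437 → 244761511074903513896/8433293601906741437
APPEND 41: p_15 = 41·244761511074903513896 + 15181065249559752485 = 10050403019320603822221, q_15 = 41·8433293601906741437 + 523065819772870914 = 346288103497949269831 → 10050403019320603822221/346288103497949269831

44957/1549
1260044/43415
60527069/2085469
17136720791/590448217
568357818390/19582851619
152402732900188/5251058414519
7166924087758357/246937415891943
265328593979959397/9141935446416410
244761511074903513896/8433293601906741437
10050403019320603822221/346288103497949269831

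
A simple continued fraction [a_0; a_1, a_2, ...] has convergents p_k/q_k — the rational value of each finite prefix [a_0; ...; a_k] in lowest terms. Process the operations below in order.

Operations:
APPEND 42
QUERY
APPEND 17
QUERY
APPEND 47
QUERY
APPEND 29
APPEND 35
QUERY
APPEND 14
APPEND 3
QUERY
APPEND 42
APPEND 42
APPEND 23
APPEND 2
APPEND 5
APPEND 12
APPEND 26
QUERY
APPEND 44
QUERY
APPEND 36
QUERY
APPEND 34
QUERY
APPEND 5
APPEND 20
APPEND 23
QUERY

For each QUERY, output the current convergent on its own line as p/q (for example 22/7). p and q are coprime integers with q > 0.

42/1
715/17
33647/800
34210377/813395
1473975645/35045636
215136466470528522/5115141705243269
9474252962222217643/225262352069570044
341288243106470363670/8114559816209764853
11613274518582214582423/276120296103201575046
27193036959331478385532614/646548861403525968304321

APPEND 42: p_0 = 42·1 + 0 = 42, q_0 = 42·0 + 1 = 1 → 42/1
APPEND 17: p_1 = 17·42 + 1 = 715, q_1 = 17·1 + 0 = 17 → 715/17
APPEND 47: p_2 = 47·715 + 42 = 33647, q_2 = 47·17 + 1 = 800 → 33647/800
APPEND 29: p_3 = 29·33647 + 715 = 976478, q_3 = 29·800 + 17 = 23217 → 976478/23217
APPEND 35: p_4 = 35·976478 + 33647 = 34210377, q_4 = 35·23217 + 800 = 813395 → 34210377/813395
APPEND 14: p_5 = 14·34210377 + 976478 = 479921756, q_5 = 14·813395 + 23217 = 11410747 → 479921756/11410747
APPEND 3: p_6 = 3·479921756 + 34210377 = 1473975645, q_6 = 3·11410747 + 813395 = 35045636 → 1473975645/35045636
APPEND 42: p_7 = 42·1473975645 + 479921756 = 62386898846, q_7 = 42·35045636 + 11410747 = 1483327459 → 62386898846/1483327459
APPEND 42: p_8 = 42·62386898846 + 1473975645 = 2621723727177, q_8 = 42·1483327459 + 35045636 = 62334798914 → 2621723727177/62334798914
APPEND 23: p_9 = 23·2621723727177 + 62386898846 = 60362032623917, q_9 = 23·62334798914 + 1483327459 = 1435183702481 → 60362032623917/1435183702481
APPEND 2: p_10 = 2·60362032623917 + 2621723727177 = 123345788975011, q_10 = 2·1435183702481 + 62334798914 = 2932702203876 → 123345788975011/2932702203876
APPEND 5: p_11 = 5·123345788975011 + 60362032623917 = 677090977498972, q_11 = 5·2932702203876 + 1435183702481 = 16098694721861 → 677090977498972/16098694721861
APPEND 12: p_12 = 12·677090977498972 + 123345788975011 = 8248437518962675, q_12 = 12·16098694721861 + 2932702203876 = 196117038866208 → 8248437518962675/196117038866208
APPEND 26: p_13 = 26·8248437518962675 + 677090977498972 = 215136466470528522, q_13 = 26·196117038866208 + 16098694721861 = 5115141705243269 → 215136466470528522/5115141705243269
APPEND 44: p_14 = 44·215136466470528522 + 8248437518962675 = 9474252962222217643, q_14 = 44·5115141705243269 + 196117038866208 = 225262352069570044 → 9474252962222217643/225262352069570044
APPEND 36: p_15 = 36·9474252962222217643 + 215136466470528522 = 341288243106470363670, q_15 = 36·225262352069570044 + 5115141705243269 = 8114559816209764853 → 341288243106470363670/8114559816209764853
APPEND 34: p_16 = 34·341288243106470363670 + 9474252962222217643 = 11613274518582214582423, q_16 = 34·8114559816209764853 + 225262352069570044 = 276120296103201575046 → 11613274518582214582423/276120296103201575046
APPEND 5: p_17 = 5·11613274518582214582423 + 341288243106470363670 = 58407660836017543275785, q_17 = 5·276120296103201575046 + 8114559816209764853 = 1388716040332217640083 → 58407660836017543275785/1388716040332217640083
APPEND 20: p_18 = 20·58407660836017543275785 + 11613274518582214582423 = 1179766491238933080098123, q_18 = 20·1388716040332217640083 + 276120296103201575046 = 28050441102747554376706 → 1179766491238933080098123/28050441102747554376706
APPEND 23: p_19 = 23·1179766491238933080098123 + 58407660836017543275785 = 27193036959331478385532614, q_19 = 23·28050441102747554376706 + 1388716040332217640083 = 646548861403525968304321 → 27193036959331478385532614/646548861403525968304321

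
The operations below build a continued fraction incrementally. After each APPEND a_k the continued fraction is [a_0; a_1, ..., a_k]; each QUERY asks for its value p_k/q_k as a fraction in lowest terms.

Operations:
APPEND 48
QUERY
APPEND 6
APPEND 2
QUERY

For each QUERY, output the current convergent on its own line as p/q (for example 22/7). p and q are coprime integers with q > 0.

APPEND 48: p_0 = 48·1 + 0 = 48, q_0 = 48·0 + 1 = 1 → 48/1
APPEND 6: p_1 = 6·48 + 1 = 289, q_1 = 6·1 + 0 = 6 → 289/6
APPEND 2: p_2 = 2·289 + 48 = 626, q_2 = 2·6 + 1 = 13 → 626/13

48/1
626/13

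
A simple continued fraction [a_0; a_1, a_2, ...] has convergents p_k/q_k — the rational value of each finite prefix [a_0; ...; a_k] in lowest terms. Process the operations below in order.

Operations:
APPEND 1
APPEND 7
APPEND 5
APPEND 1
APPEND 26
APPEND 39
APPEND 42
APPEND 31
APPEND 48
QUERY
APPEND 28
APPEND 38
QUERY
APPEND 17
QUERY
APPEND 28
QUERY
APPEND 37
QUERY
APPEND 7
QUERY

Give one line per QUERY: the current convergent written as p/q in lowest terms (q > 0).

APPEND 1: p_0 = 1·1 + 0 = 1, q_0 = 1·0 + 1 = 1 → 1/1
APPEND 7: p_1 = 7·1 + 1 = 8, q_1 = 7·1 + 0 = 7 → 8/7
APPEND 5: p_2 = 5·8 + 1 = 41, q_2 = 5·7 + 1 = 36 → 41/36
APPEND 1: p_3 = 1·41 + 8 = 49, q_3 = 1·36 + 7 = 43 → 49/43
APPEND 26: p_4 = 26·49 + 41 = 1315, q_4 = 26·43 + 36 = 1154 → 1315/1154
APPEND 39: p_5 = 39·1315 + 49 = 51334, q_5 = 39·1154 + 43 = 45049 → 51334/45049
APPEND 42: p_6 = 42·51334 + 1315 = 2157343, q_6 = 42·45049 + 1154 = 1893212 → 2157343/1893212
APPEND 31: p_7 = 31·2157343 + 51334 = 66928967, q_7 = 31·1893212 + 45049 = 58734621 → 66928967/58734621
APPEND 48: p_8 = 48·66928967 + 2157343 = 3214747759, q_8 = 48·58734621 + 1893212 = 2821155020 → 3214747759/2821155020
APPEND 28: p_9 = 28·3214747759 + 66928967 = 90079866219, q_9 = 28·2821155020 + 58734621 = 79051075181 → 90079866219/79051075181
APPEND 38: p_10 = 38·90079866219 + 3214747759 = 3426249664081, q_10 = 38·79051075181 + 2821155020 = 3006762011898 → 3426249664081/3006762011898
APPEND 17: p_11 = 17·3426249664081 + 90079866219 = 58336324155596, q_11 = 17·3006762011898 + 79051075181 = 51194005277447 → 58336324155596/51194005277447
APPEND 28: p_12 = 28·58336324155596 + 3426249664081 = 1636843326020769, q_12 = 28·51194005277447 + 3006762011898 = 1436438909780414 → 1636843326020769/1436438909780414
APPEND 37: p_13 = 37·1636843326020769 + 58336324155596 = 60621539386924049, q_13 = 37·1436438909780414 + 51194005277447 = 53199433667152765 → 60621539386924049/53199433667152765
APPEND 7: p_14 = 7·60621539386924049 + 1636843326020769 = 425987619034489112, q_14 = 7·53199433667152765 + 1436438909780414 = 373832474579849769 → 425987619034489112/373832474579849769

3214747759/2821155020
3426249664081/3006762011898
58336324155596/51194005277447
1636843326020769/1436438909780414
60621539386924049/53199433667152765
425987619034489112/373832474579849769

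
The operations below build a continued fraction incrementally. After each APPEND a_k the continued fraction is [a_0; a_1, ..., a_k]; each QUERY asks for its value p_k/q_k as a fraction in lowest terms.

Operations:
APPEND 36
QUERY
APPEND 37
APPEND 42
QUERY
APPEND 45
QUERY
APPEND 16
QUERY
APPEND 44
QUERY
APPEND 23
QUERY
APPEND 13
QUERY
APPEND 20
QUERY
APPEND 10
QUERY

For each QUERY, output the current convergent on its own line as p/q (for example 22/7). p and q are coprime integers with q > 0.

APPEND 36: p_0 = 36·1 + 0 = 36, q_0 = 36·0 + 1 = 1 → 36/1
APPEND 37: p_1 = 37·36 + 1 = 1333, q_1 = 37·1 + 0 = 37 → 1333/37
APPEND 42: p_2 = 42·1333 + 36 = 56022, q_2 = 42·37 + 1 = 1555 → 56022/1555
APPEND 45: p_3 = 45·56022 + 1333 = 2522323, q_3 = 45·1555 + 37 = 70012 → 2522323/70012
APPEND 16: p_4 = 16·2522323 + 56022 = 40413190, q_4 = 16·70012 + 1555 = 1121747 → 40413190/1121747
APPEND 44: p_5 = 44·40413190 + 2522323 = 1780702683, q_5 = 44·1121747 + 70012 = 49426880 → 1780702683/49426880
APPEND 23: p_6 = 23·1780702683 + 40413190 = 40996574899, q_6 = 23·49426880 + 1121747 = 1137939987 → 40996574899/1137939987
APPEND 13: p_7 = 13·40996574899 + 1780702683 = 534736176370, q_7 = 13·1137939987 + 49426880 = 14842646711 → 534736176370/14842646711
APPEND 20: p_8 = 20·534736176370 + 40996574899 = 10735720102299, q_8 = 20·14842646711 + 1137939987 = 297990874207 → 10735720102299/297990874207
APPEND 10: p_9 = 10·10735720102299 + 534736176370 = 107891937199360, q_9 = 10·297990874207 + 14842646711 = 2994751388781 → 107891937199360/2994751388781

36/1
56022/1555
2522323/70012
40413190/1121747
1780702683/49426880
40996574899/1137939987
534736176370/14842646711
10735720102299/297990874207
107891937199360/2994751388781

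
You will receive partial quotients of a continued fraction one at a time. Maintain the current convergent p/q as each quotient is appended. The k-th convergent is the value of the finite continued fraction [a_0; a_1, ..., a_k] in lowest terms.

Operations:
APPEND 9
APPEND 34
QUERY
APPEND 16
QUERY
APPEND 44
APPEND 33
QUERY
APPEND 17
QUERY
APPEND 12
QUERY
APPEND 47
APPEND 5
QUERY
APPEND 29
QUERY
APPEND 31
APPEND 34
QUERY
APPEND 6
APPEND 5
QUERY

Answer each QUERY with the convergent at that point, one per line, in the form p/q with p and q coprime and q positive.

307/34
4921/545
7160344/793007
121942679/13505133
1470472492/162854603
347641221507/38501211973
10150829573506/1124202818691
10720945001580068/1187343014926087
333924411838983073/36982077405665667

APPEND 9: p_0 = 9·1 + 0 = 9, q_0 = 9·0 + 1 = 1 → 9/1
APPEND 34: p_1 = 34·9 + 1 = 307, q_1 = 34·1 + 0 = 34 → 307/34
APPEND 16: p_2 = 16·307 + 9 = 4921, q_2 = 16·34 + 1 = 545 → 4921/545
APPEND 44: p_3 = 44·4921 + 307 = 216831, q_3 = 44·545 + 34 = 24014 → 216831/24014
APPEND 33: p_4 = 33·216831 + 4921 = 7160344, q_4 = 33·24014 + 545 = 793007 → 7160344/793007
APPEND 17: p_5 = 17·7160344 + 216831 = 121942679, q_5 = 17·793007 + 24014 = 13505133 → 121942679/13505133
APPEND 12: p_6 = 12·121942679 + 7160344 = 1470472492, q_6 = 12·13505133 + 793007 = 162854603 → 1470472492/162854603
APPEND 47: p_7 = 47·1470472492 + 121942679 = 69234149803, q_7 = 47·162854603 + 13505133 = 7667671474 → 69234149803/7667671474
APPEND 5: p_8 = 5·69234149803 + 1470472492 = 347641221507, q_8 = 5·7667671474 + 162854603 = 38501211973 → 347641221507/38501211973
APPEND 29: p_9 = 29·347641221507 + 69234149803 = 10150829573506, q_9 = 29·38501211973 + 7667671474 = 1124202818691 → 10150829573506/1124202818691
APPEND 31: p_10 = 31·10150829573506 + 347641221507 = 315023358000193, q_10 = 31·1124202818691 + 38501211973 = 34888788591394 → 315023358000193/34888788591394
APPEND 34: p_11 = 34·315023358000193 + 10150829573506 = 10720945001580068, q_11 = 34·34888788591394 + 1124202818691 = 1187343014926087 → 10720945001580068/1187343014926087
APPEND 6: p_12 = 6·10720945001580068 + 315023358000193 = 64640693367480601, q_12 = 6·1187343014926087 + 34888788591394 = 7158946878147916 → 64640693367480601/7158946878147916
APPEND 5: p_13 = 5·64640693367480601 + 10720945001580068 = 333924411838983073, q_13 = 5·7158946878147916 + 1187343014926087 = 36982077405665667 → 333924411838983073/36982077405665667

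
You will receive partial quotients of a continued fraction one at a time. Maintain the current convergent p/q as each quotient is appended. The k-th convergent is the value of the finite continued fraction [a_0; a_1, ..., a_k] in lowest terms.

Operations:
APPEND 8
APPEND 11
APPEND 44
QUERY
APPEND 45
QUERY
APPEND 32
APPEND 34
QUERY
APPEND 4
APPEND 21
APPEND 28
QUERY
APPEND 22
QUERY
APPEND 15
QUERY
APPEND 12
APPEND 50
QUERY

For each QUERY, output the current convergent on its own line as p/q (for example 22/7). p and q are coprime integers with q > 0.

3924/485
176669/21836
192525957/23795894
462314050036/57141261889
10187392611109/1259145096525
153273203216671/18944317709764
92626564763774721/11448492198394414

APPEND 8: p_0 = 8·1 + 0 = 8, q_0 = 8·0 + 1 = 1 → 8/1
APPEND 11: p_1 = 11·8 + 1 = 89, q_1 = 11·1 + 0 = 11 → 89/11
APPEND 44: p_2 = 44·89 + 8 = 3924, q_2 = 44·11 + 1 = 485 → 3924/485
APPEND 45: p_3 = 45·3924 + 89 = 176669, q_3 = 45·485 + 11 = 21836 → 176669/21836
APPEND 32: p_4 = 32·176669 + 3924 = 5657332, q_4 = 32·21836 + 485 = 699237 → 5657332/699237
APPEND 34: p_5 = 34·5657332 + 176669 = 192525957, q_5 = 34·699237 + 21836 = 23795894 → 192525957/23795894
APPEND 4: p_6 = 4·192525957 + 5657332 = 775761160, q_6 = 4·23795894 + 699237 = 95882813 → 775761160/95882813
APPEND 21: p_7 = 21·775761160 + 192525957 = 16483510317, q_7 = 21·95882813 + 23795894 = 2037334967 → 16483510317/2037334967
APPEND 28: p_8 = 28·16483510317 + 775761160 = 462314050036, q_8 = 28·2037334967 + 95882813 = 57141261889 → 462314050036/57141261889
APPEND 22: p_9 = 22·462314050036 + 16483510317 = 10187392611109, q_9 = 22·57141261889 + 2037334967 = 1259145096525 → 10187392611109/1259145096525
APPEND 15: p_10 = 15·10187392611109 + 462314050036 = 153273203216671, q_10 = 15·1259145096525 + 57141261889 = 18944317709764 → 153273203216671/18944317709764
APPEND 12: p_11 = 12·153273203216671 + 10187392611109 = 1849465831211161, q_11 = 12·18944317709764 + 1259145096525 = 228590957613693 → 1849465831211161/228590957613693
APPEND 50: p_12 = 50·1849465831211161 + 153273203216671 = 92626564763774721, q_12 = 50·228590957613693 + 18944317709764 = 11448492198394414 → 92626564763774721/11448492198394414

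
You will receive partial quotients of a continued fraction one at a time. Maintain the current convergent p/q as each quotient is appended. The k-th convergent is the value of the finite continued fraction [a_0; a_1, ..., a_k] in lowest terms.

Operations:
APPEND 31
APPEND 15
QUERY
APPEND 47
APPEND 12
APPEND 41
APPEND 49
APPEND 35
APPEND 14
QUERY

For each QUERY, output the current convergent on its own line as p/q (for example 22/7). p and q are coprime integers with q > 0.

APPEND 31: p_0 = 31·1 + 0 = 31, q_0 = 31·0 + 1 = 1 → 31/1
APPEND 15: p_1 = 15·31 + 1 = 466, q_1 = 15·1 + 0 = 15 → 466/15
APPEND 47: p_2 = 47·466 + 31 = 21933, q_2 = 47·15 + 1 = 706 → 21933/706
APPEND 12: p_3 = 12·21933 + 466 = 263662, q_3 = 12·706 + 15 = 8487 → 263662/8487
APPEND 41: p_4 = 41·263662 + 21933 = 10832075, q_4 = 41·8487 + 706 = 348673 → 10832075/348673
APPEND 49: p_5 = 49·10832075 + 263662 = 531035337, q_5 = 49·348673 + 8487 = 17093464 → 531035337/17093464
APPEND 35: p_6 = 35·531035337 + 10832075 = 18597068870, q_6 = 35·17093464 + 348673 = 598619913 → 18597068870/598619913
APPEND 14: p_7 = 14·18597068870 + 531035337 = 260889999517, q_7 = 14·598619913 + 17093464 = 8397772246 → 260889999517/8397772246

466/15
260889999517/8397772246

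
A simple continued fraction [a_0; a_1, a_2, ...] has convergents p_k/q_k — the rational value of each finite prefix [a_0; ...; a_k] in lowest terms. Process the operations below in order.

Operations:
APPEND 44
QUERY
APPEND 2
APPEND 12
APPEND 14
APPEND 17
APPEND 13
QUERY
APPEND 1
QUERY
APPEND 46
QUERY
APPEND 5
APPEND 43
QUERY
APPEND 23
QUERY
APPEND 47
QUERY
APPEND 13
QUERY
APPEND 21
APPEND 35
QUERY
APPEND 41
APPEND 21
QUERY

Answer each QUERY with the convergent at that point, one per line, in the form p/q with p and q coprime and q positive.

44/1
3490310/78469
3757591/84478
176339496/3964457
38250907549/859955266
880656328698/19798877881
41429098356355/931407215673
539458934961313/12128092681630
398491794573998793/8958875466228235
343738698324170382054/7727918700312866533

APPEND 44: p_0 = 44·1 + 0 = 44, q_0 = 44·0 + 1 = 1 → 44/1
APPEND 2: p_1 = 2·44 + 1 = 89, q_1 = 2·1 + 0 = 2 → 89/2
APPEND 12: p_2 = 12·89 + 44 = 1112, q_2 = 12·2 + 1 = 25 → 1112/25
APPEND 14: p_3 = 14·1112 + 89 = 15657, q_3 = 14·25 + 2 = 352 → 15657/352
APPEND 17: p_4 = 17·15657 + 1112 = 267281, q_4 = 17·352 + 25 = 6009 → 267281/6009
APPEND 13: p_5 = 13·267281 + 15657 = 3490310, q_5 = 13·6009 + 352 = 78469 → 3490310/78469
APPEND 1: p_6 = 1·3490310 + 267281 = 3757591, q_6 = 1·78469 + 6009 = 84478 → 3757591/84478
APPEND 46: p_7 = 46·3757591 + 3490310 = 176339496, q_7 = 46·84478 + 78469 = 3964457 → 176339496/3964457
APPEND 5: p_8 = 5·176339496 + 3757591 = 885455071, q_8 = 5·3964457 + 84478 = 19906763 → 885455071/19906763
APPEND 43: p_9 = 43·885455071 + 176339496 = 38250907549, q_9 = 43·19906763 + 3964457 = 859955266 → 38250907549/859955266
APPEND 23: p_10 = 23·38250907549 + 885455071 = 880656328698, q_10 = 23·859955266 + 19906763 = 19798877881 → 880656328698/19798877881
APPEND 47: p_11 = 47·880656328698 + 38250907549 = 41429098356355, q_11 = 47·19798877881 + 859955266 = 931407215673 → 41429098356355/931407215673
APPEND 13: p_12 = 13·41429098356355 + 880656328698 = 539458934961313, q_12 = 13·931407215673 + 19798877881 = 12128092681630 → 539458934961313/12128092681630
APPEND 21: p_13 = 21·539458934961313 + 41429098356355 = 11370066732543928, q_13 = 21·12128092681630 + 931407215673 = 255621353529903 → 11370066732543928/255621353529903
APPEND 35: p_14 = 35·11370066732543928 + 539458934961313 = 398491794573998793, q_14 = 35·255621353529903 + 12128092681630 = 8958875466228235 → 398491794573998793/8958875466228235
APPEND 41: p_15 = 41·398491794573998793 + 11370066732543928 = 16349533644266494441, q_15 = 41·8958875466228235 + 255621353529903 = 367569515468887538 → 16349533644266494441/367569515468887538
APPEND 21: p_16 = 21·16349533644266494441 + 398491794573998793 = 343738698324170382054, q_16 = 21·367569515468887538 + 8958875466228235 = 7727918700312866533 → 343738698324170382054/7727918700312866533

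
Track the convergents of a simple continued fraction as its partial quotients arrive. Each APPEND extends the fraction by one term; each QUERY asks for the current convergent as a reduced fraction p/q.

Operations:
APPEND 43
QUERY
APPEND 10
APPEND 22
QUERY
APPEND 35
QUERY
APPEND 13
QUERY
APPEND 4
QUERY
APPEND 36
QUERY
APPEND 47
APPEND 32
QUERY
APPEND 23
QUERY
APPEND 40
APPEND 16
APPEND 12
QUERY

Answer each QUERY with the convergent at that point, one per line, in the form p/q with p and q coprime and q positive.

43/1
9525/221
333806/7745
4349003/100906
17729818/411369
642622451/14910190
967714142931/22452999758
22287646272428/517120184733
172514849807998979/4002706697308850

APPEND 43: p_0 = 43·1 + 0 = 43, q_0 = 43·0 + 1 = 1 → 43/1
APPEND 10: p_1 = 10·43 + 1 = 431, q_1 = 10·1 + 0 = 10 → 431/10
APPEND 22: p_2 = 22·431 + 43 = 9525, q_2 = 22·10 + 1 = 221 → 9525/221
APPEND 35: p_3 = 35·9525 + 431 = 333806, q_3 = 35·221 + 10 = 7745 → 333806/7745
APPEND 13: p_4 = 13·333806 + 9525 = 4349003, q_4 = 13·7745 + 221 = 100906 → 4349003/100906
APPEND 4: p_5 = 4·4349003 + 333806 = 17729818, q_5 = 4·100906 + 7745 = 411369 → 17729818/411369
APPEND 36: p_6 = 36·17729818 + 4349003 = 642622451, q_6 = 36·411369 + 100906 = 14910190 → 642622451/14910190
APPEND 47: p_7 = 47·642622451 + 17729818 = 30220985015, q_7 = 47·14910190 + 411369 = 701190299 → 30220985015/701190299
APPEND 32: p_8 = 32·30220985015 + 642622451 = 967714142931, q_8 = 32·701190299 + 14910190 = 22452999758 → 967714142931/22452999758
APPEND 23: p_9 = 23·967714142931 + 30220985015 = 22287646272428, q_9 = 23·22452999758 + 701190299 = 517120184733 → 22287646272428/517120184733
APPEND 40: p_10 = 40·22287646272428 + 967714142931 = 892473565040051, q_10 = 40·517120184733 + 22452999758 = 20707260389078 → 892473565040051/20707260389078
APPEND 16: p_11 = 16·892473565040051 + 22287646272428 = 14301864686913244, q_11 = 16·20707260389078 + 517120184733 = 331833286409981 → 14301864686913244/331833286409981
APPEND 12: p_12 = 12·14301864686913244 + 892473565040051 = 172514849807998979, q_12 = 12·331833286409981 + 20707260389078 = 4002706697308850 → 172514849807998979/4002706697308850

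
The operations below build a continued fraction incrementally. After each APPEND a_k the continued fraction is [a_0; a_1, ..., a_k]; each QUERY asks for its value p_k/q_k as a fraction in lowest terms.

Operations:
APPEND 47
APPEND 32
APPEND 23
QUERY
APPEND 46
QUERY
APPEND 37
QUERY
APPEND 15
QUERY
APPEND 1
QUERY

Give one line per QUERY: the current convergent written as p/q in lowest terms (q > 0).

34662/737
1595957/33934
59085071/1256295
887872022/18878359
946957093/20134654

APPEND 47: p_0 = 47·1 + 0 = 47, q_0 = 47·0 + 1 = 1 → 47/1
APPEND 32: p_1 = 32·47 + 1 = 1505, q_1 = 32·1 + 0 = 32 → 1505/32
APPEND 23: p_2 = 23·1505 + 47 = 34662, q_2 = 23·32 + 1 = 737 → 34662/737
APPEND 46: p_3 = 46·34662 + 1505 = 1595957, q_3 = 46·737 + 32 = 33934 → 1595957/33934
APPEND 37: p_4 = 37·1595957 + 34662 = 59085071, q_4 = 37·33934 + 737 = 1256295 → 59085071/1256295
APPEND 15: p_5 = 15·59085071 + 1595957 = 887872022, q_5 = 15·1256295 + 33934 = 18878359 → 887872022/18878359
APPEND 1: p_6 = 1·887872022 + 59085071 = 946957093, q_6 = 1·18878359 + 1256295 = 20134654 → 946957093/20134654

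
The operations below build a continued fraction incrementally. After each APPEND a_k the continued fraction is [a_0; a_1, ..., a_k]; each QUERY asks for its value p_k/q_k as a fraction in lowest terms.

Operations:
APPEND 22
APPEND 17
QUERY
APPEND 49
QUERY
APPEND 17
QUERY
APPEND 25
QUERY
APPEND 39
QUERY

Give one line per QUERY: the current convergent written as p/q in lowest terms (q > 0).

APPEND 22: p_0 = 22·1 + 0 = 22, q_0 = 22·0 + 1 = 1 → 22/1
APPEND 17: p_1 = 17·22 + 1 = 375, q_1 = 17·1 + 0 = 17 → 375/17
APPEND 49: p_2 = 49·375 + 22 = 18397, q_2 = 49·17 + 1 = 834 → 18397/834
APPEND 17: p_3 = 17·18397 + 375 = 313124, q_3 = 17·834 + 17 = 14195 → 313124/14195
APPEND 25: p_4 = 25·313124 + 18397 = 7846497, q_4 = 25·14195 + 834 = 355709 → 7846497/355709
APPEND 39: p_5 = 39·7846497 + 313124 = 306326507, q_5 = 39·355709 + 14195 = 13886846 → 306326507/13886846

375/17
18397/834
313124/14195
7846497/355709
306326507/13886846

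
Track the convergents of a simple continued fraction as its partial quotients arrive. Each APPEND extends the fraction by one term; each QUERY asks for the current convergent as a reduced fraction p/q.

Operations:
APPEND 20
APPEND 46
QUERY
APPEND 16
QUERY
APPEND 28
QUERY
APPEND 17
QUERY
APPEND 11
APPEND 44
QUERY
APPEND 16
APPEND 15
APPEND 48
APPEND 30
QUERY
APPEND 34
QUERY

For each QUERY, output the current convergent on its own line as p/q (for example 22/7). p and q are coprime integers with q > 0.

APPEND 20: p_0 = 20·1 + 0 = 20, q_0 = 20·0 + 1 = 1 → 20/1
APPEND 46: p_1 = 46·20 + 1 = 921, q_1 = 46·1 + 0 = 46 → 921/46
APPEND 16: p_2 = 16·921 + 20 = 14756, q_2 = 16·46 + 1 = 737 → 14756/737
APPEND 28: p_3 = 28·14756 + 921 = 414089, q_3 = 28·737 + 46 = 20682 → 414089/20682
APPEND 17: p_4 = 17·414089 + 14756 = 7054269, q_4 = 17·20682 + 737 = 352331 → 7054269/352331
APPEND 11: p_5 = 11·7054269 + 414089 = 78011048, q_5 = 11·352331 + 20682 = 3896323 → 78011048/3896323
APPEND 44: p_6 = 44·78011048 + 7054269 = 3439540381, q_6 = 44·3896323 + 352331 = 171790543 → 3439540381/171790543
APPEND 16: p_7 = 16·3439540381 + 78011048 = 55110657144, q_7 = 16·171790543 + 3896323 = 2752545011 → 55110657144/2752545011
APPEND 15: p_8 = 15·55110657144 + 3439540381 = 830099397541, q_8 = 15·2752545011 + 171790543 = 41459965708 → 830099397541/41459965708
APPEND 48: p_9 = 48·830099397541 + 55110657144 = 39899881739112, q_9 = 48·41459965708 + 2752545011 = 1992830898995 → 39899881739112/1992830898995
APPEND 30: p_10 = 30·39899881739112 + 830099397541 = 1197826551570901, q_10 = 30·1992830898995 + 41459965708 = 59826386935558 → 1197826551570901/59826386935558
APPEND 34: p_11 = 34·1197826551570901 + 39899881739112 = 40766002635149746, q_11 = 34·59826386935558 + 1992830898995 = 2036089986707967 → 40766002635149746/2036089986707967

921/46
14756/737
414089/20682
7054269/352331
3439540381/171790543
1197826551570901/59826386935558
40766002635149746/2036089986707967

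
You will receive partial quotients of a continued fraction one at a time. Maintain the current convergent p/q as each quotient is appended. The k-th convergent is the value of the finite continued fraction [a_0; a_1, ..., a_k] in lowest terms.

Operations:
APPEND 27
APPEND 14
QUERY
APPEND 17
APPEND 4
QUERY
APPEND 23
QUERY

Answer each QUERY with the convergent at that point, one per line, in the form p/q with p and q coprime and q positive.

379/14
26259/970
610427/22549

APPEND 27: p_0 = 27·1 + 0 = 27, q_0 = 27·0 + 1 = 1 → 27/1
APPEND 14: p_1 = 14·27 + 1 = 379, q_1 = 14·1 + 0 = 14 → 379/14
APPEND 17: p_2 = 17·379 + 27 = 6470, q_2 = 17·14 + 1 = 239 → 6470/239
APPEND 4: p_3 = 4·6470 + 379 = 26259, q_3 = 4·239 + 14 = 970 → 26259/970
APPEND 23: p_4 = 23·26259 + 6470 = 610427, q_4 = 23·970 + 239 = 22549 → 610427/22549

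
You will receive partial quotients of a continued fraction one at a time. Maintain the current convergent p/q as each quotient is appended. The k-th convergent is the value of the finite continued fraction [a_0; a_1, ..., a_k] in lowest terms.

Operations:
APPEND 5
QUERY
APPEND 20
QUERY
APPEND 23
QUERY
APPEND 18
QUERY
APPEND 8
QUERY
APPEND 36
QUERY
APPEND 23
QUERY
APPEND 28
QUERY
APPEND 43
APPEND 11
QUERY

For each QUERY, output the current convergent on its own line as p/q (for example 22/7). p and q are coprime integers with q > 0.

5/1
101/20
2328/461
42005/8318
338368/67005
12223253/2420498
281473187/55738459
7893472489/1563097350
3744602164843/741521266949

APPEND 5: p_0 = 5·1 + 0 = 5, q_0 = 5·0 + 1 = 1 → 5/1
APPEND 20: p_1 = 20·5 + 1 = 101, q_1 = 20·1 + 0 = 20 → 101/20
APPEND 23: p_2 = 23·101 + 5 = 2328, q_2 = 23·20 + 1 = 461 → 2328/461
APPEND 18: p_3 = 18·2328 + 101 = 42005, q_3 = 18·461 + 20 = 8318 → 42005/8318
APPEND 8: p_4 = 8·42005 + 2328 = 338368, q_4 = 8·8318 + 461 = 67005 → 338368/67005
APPEND 36: p_5 = 36·338368 + 42005 = 12223253, q_5 = 36·67005 + 8318 = 2420498 → 12223253/2420498
APPEND 23: p_6 = 23·12223253 + 338368 = 281473187, q_6 = 23·2420498 + 67005 = 55738459 → 281473187/55738459
APPEND 28: p_7 = 28·281473187 + 12223253 = 7893472489, q_7 = 28·55738459 + 2420498 = 1563097350 → 7893472489/1563097350
APPEND 43: p_8 = 43·7893472489 + 281473187 = 339700790214, q_8 = 43·1563097350 + 55738459 = 67268924509 → 339700790214/67268924509
APPEND 11: p_9 = 11·339700790214 + 7893472489 = 3744602164843, q_9 = 11·67268924509 + 1563097350 = 741521266949 → 3744602164843/741521266949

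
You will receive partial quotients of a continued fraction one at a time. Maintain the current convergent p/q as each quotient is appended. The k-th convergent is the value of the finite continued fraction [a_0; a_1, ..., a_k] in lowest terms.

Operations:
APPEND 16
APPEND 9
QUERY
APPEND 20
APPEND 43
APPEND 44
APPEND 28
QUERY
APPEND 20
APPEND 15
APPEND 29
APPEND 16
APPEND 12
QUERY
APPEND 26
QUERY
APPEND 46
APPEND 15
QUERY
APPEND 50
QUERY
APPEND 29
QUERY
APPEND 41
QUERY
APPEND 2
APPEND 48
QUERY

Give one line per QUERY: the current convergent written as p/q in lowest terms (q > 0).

APPEND 16: p_0 = 16·1 + 0 = 16, q_0 = 16·0 + 1 = 1 → 16/1
APPEND 9: p_1 = 9·16 + 1 = 145, q_1 = 9·1 + 0 = 9 → 145/9
APPEND 20: p_2 = 20·145 + 16 = 2916, q_2 = 20·9 + 1 = 181 → 2916/181
APPEND 43: p_3 = 43·2916 + 145 = 125533, q_3 = 43·181 + 9 = 7792 → 125533/7792
APPEND 44: p_4 = 44·125533 + 2916 = 5526368, q_4 = 44·7792 + 181 = 343029 → 5526368/343029
APPEND 28: p_5 = 28·5526368 + 125533 = 154863837, q_5 = 28·343029 + 7792 = 9612604 → 154863837/9612604
APPEND 20: p_6 = 20·154863837 + 5526368 = 3102803108, q_6 = 20·9612604 + 343029 = 192595109 → 3102803108/192595109
APPEND 15: p_7 = 15·3102803108 + 154863837 = 46696910457, q_7 = 15·192595109 + 9612604 = 2898539239 → 46696910457/2898539239
APPEND 29: p_8 = 29·46696910457 + 3102803108 = 1357313206361, q_8 = 29·2898539239 + 192595109 = 84250233040 → 1357313206361/84250233040
APPEND 16: p_9 = 16·1357313206361 + 46696910457 = 21763708212233, q_9 = 16·84250233040 + 2898539239 = 1350902267879 → 21763708212233/1350902267879
APPEND 12: p_10 = 12·21763708212233 + 1357313206361 = 262521811753157, q_10 = 12·1350902267879 + 84250233040 = 16295077447588 → 262521811753157/16295077447588
APPEND 26: p_11 = 26·262521811753157 + 21763708212233 = 6847330813794315, q_11 = 26·16295077447588 + 1350902267879 = 425022915905167 → 6847330813794315/425022915905167
APPEND 46: p_12 = 46·6847330813794315 + 262521811753157 = 315239739246291647, q_12 = 46·425022915905167 + 16295077447588 = 19567349209085270 → 315239739246291647/19567349209085270
APPEND 15: p_13 = 15·315239739246291647 + 6847330813794315 = 4735443419508169020, q_13 = 15·19567349209085270 + 425022915905167 = 293935261052184217 → 4735443419508169020/293935261052184217
APPEND 50: p_14 = 50·4735443419508169020 + 315239739246291647 = 237087410714654742647, q_14 = 50·293935261052184217 + 19567349209085270 = 14716330401818296120 → 237087410714654742647/14716330401818296120
APPEND 29: p_15 = 29·237087410714654742647 + 4735443419508169020 = 6880270354144495705783, q_15 = 29·14716330401818296120 + 293935261052184217 = 427067516913782771697 → 6880270354144495705783/427067516913782771697
APPEND 41: p_16 = 41·6880270354144495705783 + 237087410714654742647 = 282328171930638978679750, q_16 = 41·427067516913782771697 + 14716330401818296120 = 17524484523866911935697 → 282328171930638978679750/17524484523866911935697
APPEND 2: p_17 = 2·282328171930638978679750 + 6880270354144495705783 = 571536614215422453065283, q_17 = 2·17524484523866911935697 + 427067516913782771697 = 35476036564647606643091 → 571536614215422453065283/35476036564647606643091
APPEND 48: p_18 = 48·571536614215422453065283 + 282328171930638978679750 = 27716085654270916725813334, q_18 = 48·35476036564647606643091 + 17524484523866911935697 = 1720374239626952030804065 → 27716085654270916725813334/1720374239626952030804065

145/9
154863837/9612604
262521811753157/16295077447588
6847330813794315/425022915905167
4735443419508169020/293935261052184217
237087410714654742647/14716330401818296120
6880270354144495705783/427067516913782771697
282328171930638978679750/17524484523866911935697
27716085654270916725813334/1720374239626952030804065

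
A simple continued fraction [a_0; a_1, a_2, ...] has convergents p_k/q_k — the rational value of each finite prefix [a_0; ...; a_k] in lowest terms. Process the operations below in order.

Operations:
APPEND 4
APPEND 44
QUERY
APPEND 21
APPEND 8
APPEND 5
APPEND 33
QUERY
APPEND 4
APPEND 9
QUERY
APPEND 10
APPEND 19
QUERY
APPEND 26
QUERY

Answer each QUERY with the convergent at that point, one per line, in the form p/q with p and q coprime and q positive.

APPEND 4: p_0 = 4·1 + 0 = 4, q_0 = 4·0 + 1 = 1 → 4/1
APPEND 44: p_1 = 44·4 + 1 = 177, q_1 = 44·1 + 0 = 44 → 177/44
APPEND 21: p_2 = 21·177 + 4 = 3721, q_2 = 21·44 + 1 = 925 → 3721/925
APPEND 8: p_3 = 8·3721 + 177 = 29945, q_3 = 8·925 + 44 = 7444 → 29945/7444
APPEND 5: p_4 = 5·29945 + 3721 = 153446, q_4 = 5·7444 + 925 = 38145 → 153446/38145
APPEND 33: p_5 = 33·153446 + 29945 = 5093663, q_5 = 33·38145 + 7444 = 1266229 → 5093663/1266229
APPEND 4: p_6 = 4·5093663 + 153446 = 20528098, q_6 = 4·1266229 + 38145 = 5103061 → 20528098/5103061
APPEND 9: p_7 = 9·20528098 + 5093663 = 189846545, q_7 = 9·5103061 + 1266229 = 47193778 → 189846545/47193778
APPEND 10: p_8 = 10·189846545 + 20528098 = 1918993548, q_8 = 10·47193778 + 5103061 = 477040841 → 1918993548/477040841
APPEND 19: p_9 = 19·1918993548 + 189846545 = 36650723957, q_9 = 19·477040841 + 47193778 = 9110969757 → 36650723957/9110969757
APPEND 26: p_10 = 26·36650723957 + 1918993548 = 954837816430, q_10 = 26·9110969757 + 477040841 = 237362254523 → 954837816430/237362254523

177/44
5093663/1266229
189846545/47193778
36650723957/9110969757
954837816430/237362254523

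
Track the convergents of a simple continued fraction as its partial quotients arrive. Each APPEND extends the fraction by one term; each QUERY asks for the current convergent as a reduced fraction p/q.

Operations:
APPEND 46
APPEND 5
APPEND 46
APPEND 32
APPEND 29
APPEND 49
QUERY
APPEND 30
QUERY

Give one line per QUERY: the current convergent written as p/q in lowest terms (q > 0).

APPEND 46: p_0 = 46·1 + 0 = 46, q_0 = 46·0 + 1 = 1 → 46/1
APPEND 5: p_1 = 5·46 + 1 = 231, q_1 = 5·1 + 0 = 5 → 231/5
APPEND 46: p_2 = 46·231 + 46 = 10672, q_2 = 46·5 + 1 = 231 → 10672/231
APPEND 32: p_3 = 32·10672 + 231 = 341735, q_3 = 32·231 + 5 = 7397 → 341735/7397
APPEND 29: p_4 = 29·341735 + 10672 = 9920987, q_4 = 29·7397 + 231 = 214744 → 9920987/214744
APPEND 49: p_5 = 49·9920987 + 341735 = 486470098, q_5 = 49·214744 + 7397 = 10529853 → 486470098/10529853
APPEND 30: p_6 = 30·486470098 + 9920987 = 14604023927, q_6 = 30·10529853 + 214744 = 316110334 → 14604023927/316110334

486470098/10529853
14604023927/316110334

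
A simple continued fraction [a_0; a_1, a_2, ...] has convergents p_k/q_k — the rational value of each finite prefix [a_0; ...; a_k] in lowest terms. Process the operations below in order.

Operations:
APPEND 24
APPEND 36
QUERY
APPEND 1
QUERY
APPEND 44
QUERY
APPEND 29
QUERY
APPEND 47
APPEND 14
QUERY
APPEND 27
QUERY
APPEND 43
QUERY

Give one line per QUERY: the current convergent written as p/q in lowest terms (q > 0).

APPEND 24: p_0 = 24·1 + 0 = 24, q_0 = 24·0 + 1 = 1 → 24/1
APPEND 36: p_1 = 36·24 + 1 = 865, q_1 = 36·1 + 0 = 36 → 865/36
APPEND 1: p_2 = 1·865 + 24 = 889, q_2 = 1·36 + 1 = 37 → 889/37
APPEND 44: p_3 = 44·889 + 865 = 39981, q_3 = 44·37 + 36 = 1664 → 39981/1664
APPEND 29: p_4 = 29·39981 + 889 = 1160338, q_4 = 29·1664 + 37 = 48293 → 1160338/48293
APPEND 47: p_5 = 47·1160338 + 39981 = 54575867, q_5 = 47·48293 + 1664 = 2271435 → 54575867/2271435
APPEND 14: p_6 = 14·54575867 + 1160338 = 765222476, q_6 = 14·2271435 + 48293 = 31848383 → 765222476/31848383
APPEND 27: p_7 = 27·765222476 + 54575867 = 20715582719, q_7 = 27·31848383 + 2271435 = 862177776 → 20715582719/862177776
APPEND 43: p_8 = 43·20715582719 + 765222476 = 891535279393, q_8 = 43·862177776 + 31848383 = 37105492751 → 891535279393/37105492751

865/36
889/37
39981/1664
1160338/48293
765222476/31848383
20715582719/862177776
891535279393/37105492751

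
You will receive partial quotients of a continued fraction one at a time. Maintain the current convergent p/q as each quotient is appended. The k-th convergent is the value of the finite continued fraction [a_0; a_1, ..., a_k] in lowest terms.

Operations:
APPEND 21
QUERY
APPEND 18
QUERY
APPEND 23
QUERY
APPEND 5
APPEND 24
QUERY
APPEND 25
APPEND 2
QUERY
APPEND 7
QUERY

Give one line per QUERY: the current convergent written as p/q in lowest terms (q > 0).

21/1
379/18
8738/415
1066394/50647
54474232/2587183
408023543/19378549

APPEND 21: p_0 = 21·1 + 0 = 21, q_0 = 21·0 + 1 = 1 → 21/1
APPEND 18: p_1 = 18·21 + 1 = 379, q_1 = 18·1 + 0 = 18 → 379/18
APPEND 23: p_2 = 23·379 + 21 = 8738, q_2 = 23·18 + 1 = 415 → 8738/415
APPEND 5: p_3 = 5·8738 + 379 = 44069, q_3 = 5·415 + 18 = 2093 → 44069/2093
APPEND 24: p_4 = 24·44069 + 8738 = 1066394, q_4 = 24·2093 + 415 = 50647 → 1066394/50647
APPEND 25: p_5 = 25·1066394 + 44069 = 26703919, q_5 = 25·50647 + 2093 = 1268268 → 26703919/1268268
APPEND 2: p_6 = 2·26703919 + 1066394 = 54474232, q_6 = 2·1268268 + 50647 = 2587183 → 54474232/2587183
APPEND 7: p_7 = 7·54474232 + 26703919 = 408023543, q_7 = 7·2587183 + 1268268 = 19378549 → 408023543/19378549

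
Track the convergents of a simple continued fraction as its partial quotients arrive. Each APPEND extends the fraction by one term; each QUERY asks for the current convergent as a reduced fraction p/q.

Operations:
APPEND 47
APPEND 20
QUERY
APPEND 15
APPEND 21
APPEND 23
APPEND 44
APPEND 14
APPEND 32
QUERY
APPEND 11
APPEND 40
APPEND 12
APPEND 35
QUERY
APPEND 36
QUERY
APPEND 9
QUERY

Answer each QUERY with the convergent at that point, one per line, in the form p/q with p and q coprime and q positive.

941/20
136197253195/2894744581
25410617234956345/540078781437976
915506517154950894/19458230377158361
8264969271629514391/175664152175863225

APPEND 47: p_0 = 47·1 + 0 = 47, q_0 = 47·0 + 1 = 1 → 47/1
APPEND 20: p_1 = 20·47 + 1 = 941, q_1 = 20·1 + 0 = 20 → 941/20
APPEND 15: p_2 = 15·941 + 47 = 14162, q_2 = 15·20 + 1 = 301 → 14162/301
APPEND 21: p_3 = 21·14162 + 941 = 298343, q_3 = 21·301 + 20 = 6341 → 298343/6341
APPEND 23: p_4 = 23·298343 + 14162 = 6876051, q_4 = 23·6341 + 301 = 146144 → 6876051/146144
APPEND 44: p_5 = 44·6876051 + 298343 = 302844587, q_5 = 44·146144 + 6341 = 6436677 → 302844587/6436677
APPEND 14: p_6 = 14·302844587 + 6876051 = 4246700269, q_6 = 14·6436677 + 146144 = 90259622 → 4246700269/90259622
APPEND 32: p_7 = 32·4246700269 + 302844587 = 136197253195, q_7 = 32·90259622 + 6436677 = 2894744581 → 136197253195/2894744581
APPEND 11: p_8 = 11·136197253195 + 4246700269 = 1502416485414, q_8 = 11·2894744581 + 90259622 = 31932450013 → 1502416485414/31932450013
APPEND 40: p_9 = 40·1502416485414 + 136197253195 = 60232856669755, q_9 = 40·31932450013 + 2894744581 = 1280192745101 → 60232856669755/1280192745101
APPEND 12: p_10 = 12·60232856669755 + 1502416485414 = 724296696522474, q_10 = 12·1280192745101 + 31932450013 = 15394245391225 → 724296696522474/15394245391225
APPEND 35: p_11 = 35·724296696522474 + 60232856669755 = 25410617234956345, q_11 = 35·15394245391225 + 1280192745101 = 540078781437976 → 25410617234956345/540078781437976
APPEND 36: p_12 = 36·25410617234956345 + 724296696522474 = 915506517154950894, q_12 = 36·540078781437976 + 15394245391225 = 19458230377158361 → 915506517154950894/19458230377158361
APPEND 9: p_13 = 9·915506517154950894 + 25410617234956345 = 8264969271629514391, q_13 = 9·19458230377158361 + 540078781437976 = 175664152175863225 → 8264969271629514391/175664152175863225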